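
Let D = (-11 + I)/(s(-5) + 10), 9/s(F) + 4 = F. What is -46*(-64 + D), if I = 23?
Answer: 8648/3 ≈ 2882.7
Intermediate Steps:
s(F) = 9/(-4 + F)
D = 4/3 (D = (-11 + 23)/(9/(-4 - 5) + 10) = 12/(9/(-9) + 10) = 12/(9*(-1/9) + 10) = 12/(-1 + 10) = 12/9 = 12*(1/9) = 4/3 ≈ 1.3333)
-46*(-64 + D) = -46*(-64 + 4/3) = -46*(-188/3) = 8648/3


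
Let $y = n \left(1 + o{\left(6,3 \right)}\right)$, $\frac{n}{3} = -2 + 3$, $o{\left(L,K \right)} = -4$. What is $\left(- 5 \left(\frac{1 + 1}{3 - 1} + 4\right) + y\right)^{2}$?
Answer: $1156$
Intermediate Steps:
$n = 3$ ($n = 3 \left(-2 + 3\right) = 3 \cdot 1 = 3$)
$y = -9$ ($y = 3 \left(1 - 4\right) = 3 \left(-3\right) = -9$)
$\left(- 5 \left(\frac{1 + 1}{3 - 1} + 4\right) + y\right)^{2} = \left(- 5 \left(\frac{1 + 1}{3 - 1} + 4\right) - 9\right)^{2} = \left(- 5 \left(\frac{2}{2} + 4\right) - 9\right)^{2} = \left(- 5 \left(2 \cdot \frac{1}{2} + 4\right) - 9\right)^{2} = \left(- 5 \left(1 + 4\right) - 9\right)^{2} = \left(\left(-5\right) 5 - 9\right)^{2} = \left(-25 - 9\right)^{2} = \left(-34\right)^{2} = 1156$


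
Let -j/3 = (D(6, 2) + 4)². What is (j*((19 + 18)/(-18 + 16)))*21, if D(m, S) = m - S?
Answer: 74592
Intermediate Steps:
j = -192 (j = -3*((6 - 1*2) + 4)² = -3*((6 - 2) + 4)² = -3*(4 + 4)² = -3*8² = -3*64 = -192)
(j*((19 + 18)/(-18 + 16)))*21 = -192*(19 + 18)/(-18 + 16)*21 = -7104/(-2)*21 = -7104*(-1)/2*21 = -192*(-37/2)*21 = 3552*21 = 74592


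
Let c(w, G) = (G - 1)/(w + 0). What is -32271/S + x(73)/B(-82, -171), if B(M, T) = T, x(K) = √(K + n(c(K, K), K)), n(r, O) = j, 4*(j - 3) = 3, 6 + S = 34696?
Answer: -32271/34690 - √307/342 ≈ -0.98150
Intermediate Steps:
S = 34690 (S = -6 + 34696 = 34690)
c(w, G) = (-1 + G)/w
j = 15/4 (j = 3 + (¼)*3 = 3 + ¾ = 15/4 ≈ 3.7500)
n(r, O) = 15/4
x(K) = √(15/4 + K) (x(K) = √(K + 15/4) = √(15/4 + K))
-32271/S + x(73)/B(-82, -171) = -32271/34690 + (√(15 + 4*73)/2)/(-171) = -32271*1/34690 + (√(15 + 292)/2)*(-1/171) = -32271/34690 + (√307/2)*(-1/171) = -32271/34690 - √307/342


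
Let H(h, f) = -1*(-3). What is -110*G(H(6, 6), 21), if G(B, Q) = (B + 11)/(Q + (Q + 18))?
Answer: -77/3 ≈ -25.667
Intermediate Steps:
H(h, f) = 3
G(B, Q) = (11 + B)/(18 + 2*Q) (G(B, Q) = (11 + B)/(Q + (18 + Q)) = (11 + B)/(18 + 2*Q))
-110*G(H(6, 6), 21) = -55*(11 + 3)/(9 + 21) = -55*14/30 = -110*7/30 = -77/3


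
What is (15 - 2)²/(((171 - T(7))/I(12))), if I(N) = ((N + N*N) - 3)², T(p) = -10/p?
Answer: 1628991/71 ≈ 22944.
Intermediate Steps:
I(N) = (-3 + N + N²)² (I(N) = ((N + N²) - 3)² = (-3 + N + N²)²)
(15 - 2)²/(((171 - T(7))/I(12))) = (15 - 2)²/(((171 - (-10)/7)/((-3 + 12 + 12²)²))) = 13²/(((171 - (-10)/7)/((-3 + 12 + 144)²))) = 169/(((171 - 1*(-10/7))/(153²))) = 169/(((171 + 10/7)/23409)) = 169/(((1207/7)*(1/23409))) = 169/(71/9639) = 169*(9639/71) = 1628991/71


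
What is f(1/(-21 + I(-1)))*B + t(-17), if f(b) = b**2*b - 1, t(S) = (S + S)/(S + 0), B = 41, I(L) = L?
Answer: -415313/10648 ≈ -39.004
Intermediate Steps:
t(S) = 2 (t(S) = (2*S)/S = 2)
f(b) = -1 + b**3 (f(b) = b**3 - 1 = -1 + b**3)
f(1/(-21 + I(-1)))*B + t(-17) = (-1 + (1/(-21 - 1))**3)*41 + 2 = (-1 + (1/(-22))**3)*41 + 2 = (-1 + (-1/22)**3)*41 + 2 = (-1 - 1/10648)*41 + 2 = -10649/10648*41 + 2 = -436609/10648 + 2 = -415313/10648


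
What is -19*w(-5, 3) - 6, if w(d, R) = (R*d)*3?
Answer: 849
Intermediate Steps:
w(d, R) = 3*R*d
-19*w(-5, 3) - 6 = -57*3*(-5) - 6 = -19*(-45) - 6 = 855 - 6 = 849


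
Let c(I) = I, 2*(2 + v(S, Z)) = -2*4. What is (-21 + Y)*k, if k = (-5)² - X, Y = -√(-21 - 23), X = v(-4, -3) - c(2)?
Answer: -693 - 66*I*√11 ≈ -693.0 - 218.9*I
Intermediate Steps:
v(S, Z) = -6 (v(S, Z) = -2 + (-2*4)/2 = -2 + (½)*(-8) = -2 - 4 = -6)
X = -8 (X = -6 - 1*2 = -6 - 2 = -8)
Y = -2*I*√11 (Y = -√(-44) = -2*I*√11 ≈ -6.6332*I)
k = 33 (k = (-5)² - 1*(-8) = 25 + 8 = 33)
(-21 + Y)*k = (-21 - 2*I*√11)*33 = -693 - 66*I*√11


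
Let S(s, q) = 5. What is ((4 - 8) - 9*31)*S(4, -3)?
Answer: -1415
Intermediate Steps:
((4 - 8) - 9*31)*S(4, -3) = ((4 - 8) - 9*31)*5 = (-4 - 279)*5 = -283*5 = -1415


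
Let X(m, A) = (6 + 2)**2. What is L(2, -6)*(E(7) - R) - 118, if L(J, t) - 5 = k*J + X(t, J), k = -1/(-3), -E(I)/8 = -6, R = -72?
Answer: 8242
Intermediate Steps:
E(I) = 48 (E(I) = -8*(-6) = 48)
X(m, A) = 64 (X(m, A) = 8**2 = 64)
k = 1/3 (k = -1*(-1/3) = 1/3 ≈ 0.33333)
L(J, t) = 69 + J/3 (L(J, t) = 5 + (J/3 + 64) = 5 + (64 + J/3) = 69 + J/3)
L(2, -6)*(E(7) - R) - 118 = (69 + (1/3)*2)*(48 - 1*(-72)) - 118 = (69 + 2/3)*(48 + 72) - 118 = (209/3)*120 - 118 = 8360 - 118 = 8242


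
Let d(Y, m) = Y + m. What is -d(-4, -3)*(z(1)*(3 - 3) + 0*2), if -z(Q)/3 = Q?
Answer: 0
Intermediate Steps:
z(Q) = -3*Q
-d(-4, -3)*(z(1)*(3 - 3) + 0*2) = -(-4 - 3)*((-3*1)*(3 - 3) + 0*2) = -(-7)*(-3*0 + 0) = -(-7)*(0 + 0) = -(-7)*0 = -1*0 = 0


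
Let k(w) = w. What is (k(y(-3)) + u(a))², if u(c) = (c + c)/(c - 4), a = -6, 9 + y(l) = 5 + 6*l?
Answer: 10816/25 ≈ 432.64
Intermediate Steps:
y(l) = -4 + 6*l (y(l) = -9 + (5 + 6*l) = -4 + 6*l)
u(c) = 2*c/(-4 + c) (u(c) = (2*c)/(-4 + c) = 2*c/(-4 + c))
(k(y(-3)) + u(a))² = ((-4 + 6*(-3)) + 2*(-6)/(-4 - 6))² = ((-4 - 18) + 2*(-6)/(-10))² = (-22 + 2*(-6)*(-⅒))² = (-22 + 6/5)² = (-104/5)² = 10816/25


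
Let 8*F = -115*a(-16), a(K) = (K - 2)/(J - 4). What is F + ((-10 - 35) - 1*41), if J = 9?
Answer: -137/4 ≈ -34.250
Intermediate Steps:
a(K) = -⅖ + K/5 (a(K) = (K - 2)/(9 - 4) = (-2 + K)/5 = (-2 + K)*(⅕) = -⅖ + K/5)
F = 207/4 (F = (-115*(-⅖ + (⅕)*(-16)))/8 = (-115*(-⅖ - 16/5))/8 = (-115*(-18/5))/8 = (⅛)*414 = 207/4 ≈ 51.750)
F + ((-10 - 35) - 1*41) = 207/4 + ((-10 - 35) - 1*41) = 207/4 + (-45 - 41) = 207/4 - 86 = -137/4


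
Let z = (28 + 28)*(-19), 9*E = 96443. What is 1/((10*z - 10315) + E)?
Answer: -9/92152 ≈ -9.7665e-5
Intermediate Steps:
E = 96443/9 (E = (⅑)*96443 = 96443/9 ≈ 10716.)
z = -1064 (z = 56*(-19) = -1064)
1/((10*z - 10315) + E) = 1/((10*(-1064) - 10315) + 96443/9) = 1/((-10640 - 10315) + 96443/9) = 1/(-20955 + 96443/9) = 1/(-92152/9) = -9/92152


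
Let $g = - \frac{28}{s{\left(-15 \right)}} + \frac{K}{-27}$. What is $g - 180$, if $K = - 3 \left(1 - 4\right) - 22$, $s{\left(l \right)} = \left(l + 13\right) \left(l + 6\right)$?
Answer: $- \frac{4889}{27} \approx -181.07$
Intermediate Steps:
$s{\left(l \right)} = \left(6 + l\right) \left(13 + l\right)$ ($s{\left(l \right)} = \left(13 + l\right) \left(6 + l\right) = \left(6 + l\right) \left(13 + l\right)$)
$K = -13$ ($K = \left(-3\right) \left(-3\right) - 22 = 9 - 22 = -13$)
$g = - \frac{29}{27}$ ($g = - \frac{28}{78 + \left(-15\right)^{2} + 19 \left(-15\right)} - \frac{13}{-27} = - \frac{28}{78 + 225 - 285} - - \frac{13}{27} = - \frac{28}{18} + \frac{13}{27} = \left(-28\right) \frac{1}{18} + \frac{13}{27} = - \frac{14}{9} + \frac{13}{27} = - \frac{29}{27} \approx -1.0741$)
$g - 180 = - \frac{29}{27} - 180 = - \frac{4889}{27}$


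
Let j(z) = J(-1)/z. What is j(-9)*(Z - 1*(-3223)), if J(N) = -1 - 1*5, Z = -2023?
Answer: 800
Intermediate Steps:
J(N) = -6 (J(N) = -1 - 5 = -6)
j(z) = -6/z
j(-9)*(Z - 1*(-3223)) = (-6/(-9))*(-2023 - 1*(-3223)) = (-6*(-⅑))*(-2023 + 3223) = (⅔)*1200 = 800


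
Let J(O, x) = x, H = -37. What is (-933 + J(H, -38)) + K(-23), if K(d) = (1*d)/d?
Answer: -970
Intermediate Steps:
K(d) = 1 (K(d) = d/d = 1)
(-933 + J(H, -38)) + K(-23) = (-933 - 38) + 1 = -971 + 1 = -970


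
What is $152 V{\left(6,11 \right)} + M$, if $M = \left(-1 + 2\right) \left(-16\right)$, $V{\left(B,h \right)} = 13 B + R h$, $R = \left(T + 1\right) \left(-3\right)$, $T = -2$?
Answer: $16856$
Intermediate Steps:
$R = 3$ ($R = \left(-2 + 1\right) \left(-3\right) = \left(-1\right) \left(-3\right) = 3$)
$V{\left(B,h \right)} = 3 h + 13 B$ ($V{\left(B,h \right)} = 13 B + 3 h = 3 h + 13 B$)
$M = -16$ ($M = 1 \left(-16\right) = -16$)
$152 V{\left(6,11 \right)} + M = 152 \left(3 \cdot 11 + 13 \cdot 6\right) - 16 = 152 \left(33 + 78\right) - 16 = 152 \cdot 111 - 16 = 16872 - 16 = 16856$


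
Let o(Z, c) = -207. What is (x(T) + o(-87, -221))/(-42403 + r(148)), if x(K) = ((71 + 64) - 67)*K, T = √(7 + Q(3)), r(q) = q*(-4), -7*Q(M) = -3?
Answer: 207/42995 - 136*√91/300965 ≈ 0.00050385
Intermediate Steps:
Q(M) = 3/7 (Q(M) = -⅐*(-3) = 3/7)
r(q) = -4*q
T = 2*√91/7 (T = √(7 + 3/7) = √(52/7) = 2*√91/7 ≈ 2.7255)
x(K) = 68*K (x(K) = (135 - 67)*K = 68*K)
(x(T) + o(-87, -221))/(-42403 + r(148)) = (68*(2*√91/7) - 207)/(-42403 - 4*148) = (136*√91/7 - 207)/(-42403 - 592) = (-207 + 136*√91/7)/(-42995) = (-207 + 136*√91/7)*(-1/42995) = 207/42995 - 136*√91/300965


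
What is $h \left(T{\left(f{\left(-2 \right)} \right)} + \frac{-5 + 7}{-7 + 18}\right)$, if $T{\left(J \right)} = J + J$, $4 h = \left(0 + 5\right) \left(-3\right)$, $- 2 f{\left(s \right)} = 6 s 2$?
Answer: $- \frac{1995}{22} \approx -90.682$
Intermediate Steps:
$f{\left(s \right)} = - 6 s$ ($f{\left(s \right)} = - \frac{6 s 2}{2} = - \frac{12 s}{2} = - 6 s$)
$h = - \frac{15}{4}$ ($h = \frac{\left(0 + 5\right) \left(-3\right)}{4} = \frac{5 \left(-3\right)}{4} = \frac{1}{4} \left(-15\right) = - \frac{15}{4} \approx -3.75$)
$T{\left(J \right)} = 2 J$
$h \left(T{\left(f{\left(-2 \right)} \right)} + \frac{-5 + 7}{-7 + 18}\right) = - \frac{15 \left(2 \left(\left(-6\right) \left(-2\right)\right) + \frac{-5 + 7}{-7 + 18}\right)}{4} = - \frac{15 \left(2 \cdot 12 + \frac{2}{11}\right)}{4} = - \frac{15 \left(24 + 2 \cdot \frac{1}{11}\right)}{4} = - \frac{15 \left(24 + \frac{2}{11}\right)}{4} = \left(- \frac{15}{4}\right) \frac{266}{11} = - \frac{1995}{22}$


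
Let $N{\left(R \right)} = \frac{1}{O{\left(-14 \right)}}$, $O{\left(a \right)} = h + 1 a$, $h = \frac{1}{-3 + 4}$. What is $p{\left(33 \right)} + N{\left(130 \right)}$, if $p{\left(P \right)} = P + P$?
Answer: $\frac{857}{13} \approx 65.923$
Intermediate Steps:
$h = 1$ ($h = 1^{-1} = 1$)
$O{\left(a \right)} = 1 + a$ ($O{\left(a \right)} = 1 + 1 a = 1 + a$)
$N{\left(R \right)} = - \frac{1}{13}$ ($N{\left(R \right)} = \frac{1}{1 - 14} = \frac{1}{-13} = - \frac{1}{13}$)
$p{\left(P \right)} = 2 P$
$p{\left(33 \right)} + N{\left(130 \right)} = 2 \cdot 33 - \frac{1}{13} = 66 - \frac{1}{13} = \frac{857}{13}$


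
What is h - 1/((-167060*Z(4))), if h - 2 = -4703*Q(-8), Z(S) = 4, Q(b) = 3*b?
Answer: 75426921761/668240 ≈ 1.1287e+5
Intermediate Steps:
h = 112874 (h = 2 - 14109*(-8) = 2 - 4703*(-24) = 2 + 112872 = 112874)
h - 1/((-167060*Z(4))) = 112874 - 1/((-167060*4)) = 112874 - 1/((-41765*16)) = 112874 - 1/(-668240) = 112874 - 1*(-1/668240) = 112874 + 1/668240 = 75426921761/668240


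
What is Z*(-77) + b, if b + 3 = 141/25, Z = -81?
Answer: 155991/25 ≈ 6239.6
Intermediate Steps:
b = 66/25 (b = -3 + 141/25 = 66/25 ≈ 2.6400)
Z*(-77) + b = -81*(-77) + 66/25 = 6237 + 66/25 = 155991/25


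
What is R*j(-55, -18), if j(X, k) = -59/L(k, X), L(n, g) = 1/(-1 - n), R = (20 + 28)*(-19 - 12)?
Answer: 1492464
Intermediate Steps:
R = -1488 (R = 48*(-31) = -1488)
j(X, k) = 59 + 59*k (j(X, k) = -(-59 - 59*k) = -59*(-1 - k) = 59 + 59*k)
R*j(-55, -18) = -1488*(59 + 59*(-18)) = -1488*(59 - 1062) = -1488*(-1003) = 1492464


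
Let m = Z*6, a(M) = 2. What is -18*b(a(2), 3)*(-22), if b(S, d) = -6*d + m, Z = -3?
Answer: -14256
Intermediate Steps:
m = -18 (m = -3*6 = -18)
b(S, d) = -18 - 6*d (b(S, d) = -6*d - 18 = -18 - 6*d)
-18*b(a(2), 3)*(-22) = -18*(-18 - 6*3)*(-22) = -18*(-18 - 18)*(-22) = -18*(-36)*(-22) = 648*(-22) = -14256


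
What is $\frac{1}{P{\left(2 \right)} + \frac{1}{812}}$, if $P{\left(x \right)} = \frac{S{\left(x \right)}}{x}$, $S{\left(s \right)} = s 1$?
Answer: $\frac{812}{813} \approx 0.99877$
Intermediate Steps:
$S{\left(s \right)} = s$
$P{\left(x \right)} = 1$ ($P{\left(x \right)} = \frac{x}{x} = 1$)
$\frac{1}{P{\left(2 \right)} + \frac{1}{812}} = \frac{1}{1 + \frac{1}{812}} = \frac{1}{\frac{813}{812}} = \frac{812}{813}$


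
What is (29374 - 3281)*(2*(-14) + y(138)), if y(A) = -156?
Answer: -4801112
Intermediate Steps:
(29374 - 3281)*(2*(-14) + y(138)) = (29374 - 3281)*(2*(-14) - 156) = 26093*(-28 - 156) = 26093*(-184) = -4801112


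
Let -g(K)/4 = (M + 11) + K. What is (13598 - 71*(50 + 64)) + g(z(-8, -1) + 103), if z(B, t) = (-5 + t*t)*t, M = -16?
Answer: 5096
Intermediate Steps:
z(B, t) = t*(-5 + t²) (z(B, t) = (-5 + t²)*t = t*(-5 + t²))
g(K) = 20 - 4*K (g(K) = -4*((-16 + 11) + K) = -4*(-5 + K) = 20 - 4*K)
(13598 - 71*(50 + 64)) + g(z(-8, -1) + 103) = (13598 - 71*(50 + 64)) + (20 - 4*(-(-5 + (-1)²) + 103)) = (13598 - 71*114) + (20 - 4*(-(-5 + 1) + 103)) = (13598 - 8094) + (20 - 4*(-1*(-4) + 103)) = 5504 + (20 - 4*(4 + 103)) = 5504 + (20 - 4*107) = 5504 + (20 - 428) = 5504 - 408 = 5096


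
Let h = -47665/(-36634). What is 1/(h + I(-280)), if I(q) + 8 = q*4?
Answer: -36634/41275487 ≈ -0.00088755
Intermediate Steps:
I(q) = -8 + 4*q (I(q) = -8 + q*4 = -8 + 4*q)
h = 47665/36634 (h = -47665*(-1/36634) = 47665/36634 ≈ 1.3011)
1/(h + I(-280)) = 1/(47665/36634 + (-8 + 4*(-280))) = 1/(47665/36634 + (-8 - 1120)) = 1/(47665/36634 - 1128) = 1/(-41275487/36634) = -36634/41275487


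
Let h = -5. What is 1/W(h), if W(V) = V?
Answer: -1/5 ≈ -0.20000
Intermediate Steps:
1/W(h) = 1/(-5) = -1/5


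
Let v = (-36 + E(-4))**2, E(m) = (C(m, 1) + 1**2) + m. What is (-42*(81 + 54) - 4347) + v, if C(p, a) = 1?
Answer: -8573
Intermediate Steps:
E(m) = 2 + m (E(m) = (1 + 1**2) + m = (1 + 1) + m = 2 + m)
v = 1444 (v = (-36 + (2 - 4))**2 = (-36 - 2)**2 = (-38)**2 = 1444)
(-42*(81 + 54) - 4347) + v = (-42*(81 + 54) - 4347) + 1444 = (-42*135 - 4347) + 1444 = (-5670 - 4347) + 1444 = -10017 + 1444 = -8573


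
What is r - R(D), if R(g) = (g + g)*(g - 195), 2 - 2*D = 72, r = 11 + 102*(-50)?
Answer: -21189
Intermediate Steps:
r = -5089 (r = 11 - 5100 = -5089)
D = -35 (D = 1 - ½*72 = 1 - 36 = -35)
R(g) = 2*g*(-195 + g) (R(g) = (2*g)*(-195 + g) = 2*g*(-195 + g))
r - R(D) = -5089 - 2*(-35)*(-195 - 35) = -5089 - 2*(-35)*(-230) = -5089 - 1*16100 = -5089 - 16100 = -21189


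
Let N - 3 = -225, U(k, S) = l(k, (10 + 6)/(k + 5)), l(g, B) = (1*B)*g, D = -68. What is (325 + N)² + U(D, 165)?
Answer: 669455/63 ≈ 10626.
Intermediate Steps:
l(g, B) = B*g
U(k, S) = 16*k/(5 + k) (U(k, S) = ((10 + 6)/(k + 5))*k = (16/(5 + k))*k = 16*k/(5 + k))
N = -222 (N = 3 - 225 = -222)
(325 + N)² + U(D, 165) = (325 - 222)² + 16*(-68)/(5 - 68) = 103² + 16*(-68)/(-63) = 10609 + 16*(-68)*(-1/63) = 10609 + 1088/63 = 669455/63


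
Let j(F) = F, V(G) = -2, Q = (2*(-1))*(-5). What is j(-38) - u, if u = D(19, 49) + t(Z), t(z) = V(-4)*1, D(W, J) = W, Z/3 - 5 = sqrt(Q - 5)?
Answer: -55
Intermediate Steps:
Q = 10 (Q = -2*(-5) = 10)
Z = 15 + 3*sqrt(5) (Z = 15 + 3*sqrt(10 - 5) = 15 + 3*sqrt(5) ≈ 21.708)
t(z) = -2 (t(z) = -2*1 = -2)
u = 17 (u = 19 - 2 = 17)
j(-38) - u = -38 - 1*17 = -38 - 17 = -55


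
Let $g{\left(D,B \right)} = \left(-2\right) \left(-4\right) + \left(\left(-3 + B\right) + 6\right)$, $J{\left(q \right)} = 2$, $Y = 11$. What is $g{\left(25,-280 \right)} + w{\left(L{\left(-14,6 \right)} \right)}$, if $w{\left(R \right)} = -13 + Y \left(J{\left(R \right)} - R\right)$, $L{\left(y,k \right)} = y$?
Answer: $-106$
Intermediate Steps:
$g{\left(D,B \right)} = 11 + B$ ($g{\left(D,B \right)} = 8 + \left(3 + B\right) = 11 + B$)
$w{\left(R \right)} = 9 - 11 R$ ($w{\left(R \right)} = -13 + 11 \left(2 - R\right) = -13 - \left(-22 + 11 R\right) = 9 - 11 R$)
$g{\left(25,-280 \right)} + w{\left(L{\left(-14,6 \right)} \right)} = \left(11 - 280\right) + \left(9 - -154\right) = -269 + \left(9 + 154\right) = -269 + 163 = -106$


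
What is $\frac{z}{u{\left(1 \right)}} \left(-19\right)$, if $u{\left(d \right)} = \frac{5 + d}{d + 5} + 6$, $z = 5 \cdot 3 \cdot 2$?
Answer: $- \frac{570}{7} \approx -81.429$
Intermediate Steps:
$z = 30$ ($z = 15 \cdot 2 = 30$)
$u{\left(d \right)} = 7$ ($u{\left(d \right)} = \frac{5 + d}{5 + d} + 6 = 1 + 6 = 7$)
$\frac{z}{u{\left(1 \right)}} \left(-19\right) = \frac{30}{7} \left(-19\right) = - \frac{570}{7}$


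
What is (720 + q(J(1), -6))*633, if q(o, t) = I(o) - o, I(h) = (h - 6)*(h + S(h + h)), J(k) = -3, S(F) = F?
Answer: 508932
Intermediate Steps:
I(h) = 3*h*(-6 + h) (I(h) = (h - 6)*(h + (h + h)) = (-6 + h)*(h + 2*h) = (-6 + h)*(3*h) = 3*h*(-6 + h))
q(o, t) = -o + 3*o*(-6 + o) (q(o, t) = 3*o*(-6 + o) - o = -o + 3*o*(-6 + o))
(720 + q(J(1), -6))*633 = (720 - 3*(-19 + 3*(-3)))*633 = (720 - 3*(-19 - 9))*633 = (720 - 3*(-28))*633 = (720 + 84)*633 = 804*633 = 508932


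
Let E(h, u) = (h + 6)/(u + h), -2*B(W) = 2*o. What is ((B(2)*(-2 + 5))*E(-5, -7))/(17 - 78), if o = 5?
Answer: -5/244 ≈ -0.020492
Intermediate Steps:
B(W) = -5
E(h, u) = (6 + h)/(h + u)
((B(2)*(-2 + 5))*E(-5, -7))/(17 - 78) = ((-5*(-2 + 5))*((6 - 5)/(-5 - 7)))/(17 - 78) = ((-5*3)*(1/(-12)))/(-61) = -(-5)/4*(-1/61) = -15*(-1/12)*(-1/61) = (5/4)*(-1/61) = -5/244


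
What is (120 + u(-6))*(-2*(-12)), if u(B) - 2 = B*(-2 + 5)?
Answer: 2496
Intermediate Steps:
u(B) = 2 + 3*B (u(B) = 2 + B*(-2 + 5) = 2 + B*3 = 2 + 3*B)
(120 + u(-6))*(-2*(-12)) = (120 + (2 + 3*(-6)))*(-2*(-12)) = (120 + (2 - 18))*24 = (120 - 16)*24 = 104*24 = 2496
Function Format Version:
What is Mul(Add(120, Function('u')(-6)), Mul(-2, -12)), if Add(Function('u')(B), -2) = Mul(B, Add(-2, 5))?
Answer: 2496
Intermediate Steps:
Function('u')(B) = Add(2, Mul(3, B)) (Function('u')(B) = Add(2, Mul(B, Add(-2, 5))) = Add(2, Mul(B, 3)) = Add(2, Mul(3, B)))
Mul(Add(120, Function('u')(-6)), Mul(-2, -12)) = Mul(Add(120, Add(2, Mul(3, -6))), Mul(-2, -12)) = Mul(Add(120, Add(2, -18)), 24) = Mul(Add(120, -16), 24) = Mul(104, 24) = 2496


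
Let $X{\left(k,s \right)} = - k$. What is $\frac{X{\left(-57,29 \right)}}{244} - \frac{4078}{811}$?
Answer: $- \frac{948805}{197884} \approx -4.7948$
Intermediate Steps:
$\frac{X{\left(-57,29 \right)}}{244} - \frac{4078}{811} = \frac{\left(-1\right) \left(-57\right)}{244} - \frac{4078}{811} = 57 \cdot \frac{1}{244} - \frac{4078}{811} = \frac{57}{244} - \frac{4078}{811} = - \frac{948805}{197884}$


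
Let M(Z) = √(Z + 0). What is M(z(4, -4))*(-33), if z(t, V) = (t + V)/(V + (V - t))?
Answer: 0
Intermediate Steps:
z(t, V) = (V + t)/(-t + 2*V)
M(Z) = √Z
M(z(4, -4))*(-33) = √((-4 + 4)/(-1*4 + 2*(-4)))*(-33) = √(0/(-4 - 8))*(-33) = √(0/(-12))*(-33) = √(-1/12*0)*(-33) = √0*(-33) = 0*(-33) = 0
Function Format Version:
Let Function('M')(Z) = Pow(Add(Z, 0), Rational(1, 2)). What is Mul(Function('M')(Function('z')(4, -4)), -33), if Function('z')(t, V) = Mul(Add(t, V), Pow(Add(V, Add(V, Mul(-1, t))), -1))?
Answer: 0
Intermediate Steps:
Function('z')(t, V) = Mul(Pow(Add(Mul(-1, t), Mul(2, V)), -1), Add(V, t)) (Function('z')(t, V) = Mul(Add(V, t), Pow(Add(Mul(-1, t), Mul(2, V)), -1)) = Mul(Pow(Add(Mul(-1, t), Mul(2, V)), -1), Add(V, t)))
Function('M')(Z) = Pow(Z, Rational(1, 2))
Mul(Function('M')(Function('z')(4, -4)), -33) = Mul(Pow(Mul(Pow(Add(Mul(-1, 4), Mul(2, -4)), -1), Add(-4, 4)), Rational(1, 2)), -33) = Mul(Pow(Mul(Pow(Add(-4, -8), -1), 0), Rational(1, 2)), -33) = Mul(Pow(Mul(Pow(-12, -1), 0), Rational(1, 2)), -33) = Mul(Pow(Mul(Rational(-1, 12), 0), Rational(1, 2)), -33) = Mul(Pow(0, Rational(1, 2)), -33) = Mul(0, -33) = 0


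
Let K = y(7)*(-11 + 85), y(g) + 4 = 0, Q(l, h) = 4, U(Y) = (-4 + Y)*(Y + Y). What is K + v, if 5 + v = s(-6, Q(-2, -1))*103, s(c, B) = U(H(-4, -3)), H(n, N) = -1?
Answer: 729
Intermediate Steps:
U(Y) = 2*Y*(-4 + Y) (U(Y) = (-4 + Y)*(2*Y) = 2*Y*(-4 + Y))
y(g) = -4 (y(g) = -4 + 0 = -4)
s(c, B) = 10 (s(c, B) = 2*(-1)*(-4 - 1) = 2*(-1)*(-5) = 10)
v = 1025 (v = -5 + 10*103 = -5 + 1030 = 1025)
K = -296 (K = -4*(-11 + 85) = -4*74 = -296)
K + v = -296 + 1025 = 729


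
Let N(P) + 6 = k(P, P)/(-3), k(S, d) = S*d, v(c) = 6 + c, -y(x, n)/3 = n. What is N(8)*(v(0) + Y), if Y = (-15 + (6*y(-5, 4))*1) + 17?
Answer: 5248/3 ≈ 1749.3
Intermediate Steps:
y(x, n) = -3*n
Y = -70 (Y = (-15 + (6*(-3*4))*1) + 17 = (-15 + (6*(-12))*1) + 17 = (-15 - 72*1) + 17 = (-15 - 72) + 17 = -87 + 17 = -70)
N(P) = -6 - P**2/3 (N(P) = -6 + (P*P)/(-3) = -6 + P**2*(-1/3) = -6 - P**2/3)
N(8)*(v(0) + Y) = (-6 - 1/3*8**2)*((6 + 0) - 70) = (-6 - 1/3*64)*(6 - 70) = (-6 - 64/3)*(-64) = -82/3*(-64) = 5248/3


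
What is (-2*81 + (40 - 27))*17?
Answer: -2533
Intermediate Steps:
(-2*81 + (40 - 27))*17 = (-162 + 13)*17 = -149*17 = -2533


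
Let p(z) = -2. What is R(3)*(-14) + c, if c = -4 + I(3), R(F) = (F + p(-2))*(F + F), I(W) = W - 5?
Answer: -90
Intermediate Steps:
I(W) = -5 + W
R(F) = 2*F*(-2 + F) (R(F) = (F - 2)*(F + F) = (-2 + F)*(2*F) = 2*F*(-2 + F))
c = -6 (c = -4 + (-5 + 3) = -4 - 2 = -6)
R(3)*(-14) + c = (2*3*(-2 + 3))*(-14) - 6 = (2*3*1)*(-14) - 6 = 6*(-14) - 6 = -84 - 6 = -90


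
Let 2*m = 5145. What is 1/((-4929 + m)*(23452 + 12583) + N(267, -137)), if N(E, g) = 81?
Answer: -2/169832793 ≈ -1.1776e-8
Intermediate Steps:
m = 5145/2 (m = (½)*5145 = 5145/2 ≈ 2572.5)
1/((-4929 + m)*(23452 + 12583) + N(267, -137)) = 1/((-4929 + 5145/2)*(23452 + 12583) + 81) = 1/(-4713/2*36035 + 81) = 1/(-169832955/2 + 81) = 1/(-169832793/2) = -2/169832793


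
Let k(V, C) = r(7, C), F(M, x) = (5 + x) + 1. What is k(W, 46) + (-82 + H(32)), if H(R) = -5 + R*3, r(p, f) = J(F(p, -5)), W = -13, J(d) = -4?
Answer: 5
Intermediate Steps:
F(M, x) = 6 + x
r(p, f) = -4
H(R) = -5 + 3*R
k(V, C) = -4
k(W, 46) + (-82 + H(32)) = -4 + (-82 + (-5 + 3*32)) = -4 + (-82 + (-5 + 96)) = -4 + (-82 + 91) = -4 + 9 = 5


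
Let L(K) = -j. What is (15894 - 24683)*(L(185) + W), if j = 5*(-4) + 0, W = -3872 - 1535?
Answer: 47346343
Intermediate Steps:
W = -5407
j = -20 (j = -20 + 0 = -20)
L(K) = 20 (L(K) = -1*(-20) = 20)
(15894 - 24683)*(L(185) + W) = (15894 - 24683)*(20 - 5407) = -8789*(-5387) = 47346343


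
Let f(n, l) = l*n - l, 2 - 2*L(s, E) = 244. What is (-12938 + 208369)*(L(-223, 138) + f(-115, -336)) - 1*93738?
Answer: 7593377767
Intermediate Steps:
L(s, E) = -121 (L(s, E) = 1 - 1/2*244 = 1 - 122 = -121)
f(n, l) = -l + l*n
(-12938 + 208369)*(L(-223, 138) + f(-115, -336)) - 1*93738 = (-12938 + 208369)*(-121 - 336*(-1 - 115)) - 1*93738 = 195431*(-121 - 336*(-116)) - 93738 = 195431*(-121 + 38976) - 93738 = 195431*38855 - 93738 = 7593471505 - 93738 = 7593377767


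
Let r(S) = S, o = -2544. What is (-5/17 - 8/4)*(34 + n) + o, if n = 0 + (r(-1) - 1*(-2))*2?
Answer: -44652/17 ≈ -2626.6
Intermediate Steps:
n = 2 (n = 0 + (-1 - 1*(-2))*2 = 0 + (-1 + 2)*2 = 0 + 1*2 = 0 + 2 = 2)
(-5/17 - 8/4)*(34 + n) + o = (-5/17 - 8/4)*(34 + 2) - 2544 = (-5*1/17 - 8*¼)*36 - 2544 = (-5/17 - 2)*36 - 2544 = -39/17*36 - 2544 = -1404/17 - 2544 = -44652/17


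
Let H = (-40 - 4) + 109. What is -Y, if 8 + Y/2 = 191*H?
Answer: -24814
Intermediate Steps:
H = 65 (H = -44 + 109 = 65)
Y = 24814 (Y = -16 + 2*(191*65) = -16 + 2*12415 = -16 + 24830 = 24814)
-Y = -1*24814 = -24814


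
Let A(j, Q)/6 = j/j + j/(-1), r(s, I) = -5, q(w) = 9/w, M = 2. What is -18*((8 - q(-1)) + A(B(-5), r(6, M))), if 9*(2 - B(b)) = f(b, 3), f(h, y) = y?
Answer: -234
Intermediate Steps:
B(b) = 5/3 (B(b) = 2 - 1/9*3 = 2 - 1/3 = 5/3)
A(j, Q) = 6 - 6*j (A(j, Q) = 6*(j/j + j/(-1)) = 6*(1 + j*(-1)) = 6*(1 - j) = 6 - 6*j)
-18*((8 - q(-1)) + A(B(-5), r(6, M))) = -18*((8 - 9/(-1)) + (6 - 6*5/3)) = -18*((8 - 9*(-1)) + (6 - 10)) = -18*((8 - 1*(-9)) - 4) = -18*((8 + 9) - 4) = -18*(17 - 4) = -18*13 = -234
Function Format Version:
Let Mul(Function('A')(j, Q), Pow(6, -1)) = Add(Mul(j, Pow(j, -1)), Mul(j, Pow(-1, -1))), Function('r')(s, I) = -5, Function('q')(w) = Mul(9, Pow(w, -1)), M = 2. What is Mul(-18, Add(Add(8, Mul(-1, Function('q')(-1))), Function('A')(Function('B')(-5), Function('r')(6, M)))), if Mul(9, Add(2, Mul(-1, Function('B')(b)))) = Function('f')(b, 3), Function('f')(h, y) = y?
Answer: -234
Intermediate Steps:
Function('B')(b) = Rational(5, 3) (Function('B')(b) = Add(2, Mul(Rational(-1, 9), 3)) = Add(2, Rational(-1, 3)) = Rational(5, 3))
Function('A')(j, Q) = Add(6, Mul(-6, j)) (Function('A')(j, Q) = Mul(6, Add(Mul(j, Pow(j, -1)), Mul(j, Pow(-1, -1)))) = Mul(6, Add(1, Mul(j, -1))) = Mul(6, Add(1, Mul(-1, j))) = Add(6, Mul(-6, j)))
Mul(-18, Add(Add(8, Mul(-1, Function('q')(-1))), Function('A')(Function('B')(-5), Function('r')(6, M)))) = Mul(-18, Add(Add(8, Mul(-1, Mul(9, Pow(-1, -1)))), Add(6, Mul(-6, Rational(5, 3))))) = Mul(-18, Add(Add(8, Mul(-1, Mul(9, -1))), Add(6, -10))) = Mul(-18, Add(Add(8, Mul(-1, -9)), -4)) = Mul(-18, Add(Add(8, 9), -4)) = Mul(-18, Add(17, -4)) = Mul(-18, 13) = -234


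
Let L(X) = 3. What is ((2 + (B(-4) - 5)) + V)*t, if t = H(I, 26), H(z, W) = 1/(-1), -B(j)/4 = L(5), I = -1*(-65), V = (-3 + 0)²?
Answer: 6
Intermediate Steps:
V = 9 (V = (-3)² = 9)
I = 65
B(j) = -12 (B(j) = -4*3 = -12)
H(z, W) = -1
t = -1
((2 + (B(-4) - 5)) + V)*t = ((2 + (-12 - 5)) + 9)*(-1) = ((2 - 17) + 9)*(-1) = (-15 + 9)*(-1) = -6*(-1) = 6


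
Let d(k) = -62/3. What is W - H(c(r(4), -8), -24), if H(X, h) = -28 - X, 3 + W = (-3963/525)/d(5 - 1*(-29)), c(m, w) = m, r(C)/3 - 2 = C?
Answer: 470513/10850 ≈ 43.365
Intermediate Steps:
r(C) = 6 + 3*C
d(k) = -62/3 (d(k) = -62*⅓ = -62/3)
W = -28587/10850 (W = -3 + (-3963/525)/(-62/3) = -3 - 3963*1/525*(-3/62) = -3 - 1321/175*(-3/62) = -3 + 3963/10850 = -28587/10850 ≈ -2.6347)
W - H(c(r(4), -8), -24) = -28587/10850 - (-28 - (6 + 3*4)) = -28587/10850 - (-28 - (6 + 12)) = -28587/10850 - (-28 - 1*18) = -28587/10850 - (-28 - 18) = -28587/10850 - 1*(-46) = -28587/10850 + 46 = 470513/10850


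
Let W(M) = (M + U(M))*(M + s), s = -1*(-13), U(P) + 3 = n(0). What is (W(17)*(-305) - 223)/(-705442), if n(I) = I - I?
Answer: 128323/705442 ≈ 0.18190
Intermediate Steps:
n(I) = 0
U(P) = -3 (U(P) = -3 + 0 = -3)
s = 13
W(M) = (-3 + M)*(13 + M) (W(M) = (M - 3)*(M + 13) = (-3 + M)*(13 + M))
(W(17)*(-305) - 223)/(-705442) = ((-39 + 17² + 10*17)*(-305) - 223)/(-705442) = ((-39 + 289 + 170)*(-305) - 223)*(-1/705442) = (420*(-305) - 223)*(-1/705442) = (-128100 - 223)*(-1/705442) = -128323*(-1/705442) = 128323/705442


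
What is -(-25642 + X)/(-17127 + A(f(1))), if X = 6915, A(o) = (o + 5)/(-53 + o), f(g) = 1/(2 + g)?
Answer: -24253/22181 ≈ -1.0934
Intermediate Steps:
A(o) = (5 + o)/(-53 + o)
-(-25642 + X)/(-17127 + A(f(1))) = -(-25642 + 6915)/(-17127 + (5 + 1/(2 + 1))/(-53 + 1/(2 + 1))) = -(-18727)/(-17127 + (5 + 1/3)/(-53 + 1/3)) = -(-18727)/(-17127 + (5 + ⅓)/(-53 + ⅓)) = -(-18727)/(-17127 + (16/3)/(-158/3)) = -(-18727)/(-17127 - 3/158*16/3) = -(-18727)/(-17127 - 8/79) = -(-18727)/(-1353041/79) = -(-18727)*(-79)/1353041 = -1*24253/22181 = -24253/22181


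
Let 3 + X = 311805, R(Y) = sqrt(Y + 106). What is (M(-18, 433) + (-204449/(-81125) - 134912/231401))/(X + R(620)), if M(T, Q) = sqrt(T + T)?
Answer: 1889778242635383/304177075972514479625 - 12121655683*sqrt(6)/55304922904093541750 + 311802*I/16203414413 - 11*I*sqrt(6)/16203414413 ≈ 6.2122e-6 + 1.9241e-5*I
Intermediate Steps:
M(T, Q) = sqrt(2)*sqrt(T) (M(T, Q) = sqrt(2*T) = sqrt(2)*sqrt(T))
R(Y) = sqrt(106 + Y)
X = 311802 (X = -3 + 311805 = 311802)
(M(-18, 433) + (-204449/(-81125) - 134912/231401))/(X + R(620)) = (sqrt(2)*sqrt(-18) + (-204449/(-81125) - 134912/231401))/(311802 + sqrt(106 + 620)) = (sqrt(2)*(3*I*sqrt(2)) + (-204449*(-1/81125) - 134912*1/231401))/(311802 + sqrt(726)) = (6*I + (204449/81125 - 134912/231401))/(311802 + 11*sqrt(6)) = (6*I + 36364967049/18772406125)/(311802 + 11*sqrt(6)) = (36364967049/18772406125 + 6*I)/(311802 + 11*sqrt(6))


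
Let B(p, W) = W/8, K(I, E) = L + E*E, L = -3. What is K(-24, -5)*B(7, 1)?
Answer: 11/4 ≈ 2.7500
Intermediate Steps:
K(I, E) = -3 + E² (K(I, E) = -3 + E*E = -3 + E²)
B(p, W) = W/8 (B(p, W) = W*(⅛) = W/8)
K(-24, -5)*B(7, 1) = (-3 + (-5)²)*((⅛)*1) = (-3 + 25)*(⅛) = 22*(⅛) = 11/4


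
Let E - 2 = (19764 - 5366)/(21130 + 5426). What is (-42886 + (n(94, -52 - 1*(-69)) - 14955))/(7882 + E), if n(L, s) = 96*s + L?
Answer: -745094970/104690951 ≈ -7.1171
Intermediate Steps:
n(L, s) = L + 96*s
E = 33755/13278 (E = 2 + (19764 - 5366)/(21130 + 5426) = 2 + 14398/26556 = 2 + 14398*(1/26556) = 2 + 7199/13278 = 33755/13278 ≈ 2.5422)
(-42886 + (n(94, -52 - 1*(-69)) - 14955))/(7882 + E) = (-42886 + ((94 + 96*(-52 - 1*(-69))) - 14955))/(7882 + 33755/13278) = (-42886 + ((94 + 96*(-52 + 69)) - 14955))/(104690951/13278) = (-42886 + ((94 + 96*17) - 14955))*(13278/104690951) = (-42886 + ((94 + 1632) - 14955))*(13278/104690951) = (-42886 + (1726 - 14955))*(13278/104690951) = (-42886 - 13229)*(13278/104690951) = -56115*13278/104690951 = -745094970/104690951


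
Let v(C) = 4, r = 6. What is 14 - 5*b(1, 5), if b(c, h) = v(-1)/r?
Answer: 32/3 ≈ 10.667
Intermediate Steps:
b(c, h) = ⅔ (b(c, h) = 4/6 = 4*(⅙) = ⅔)
14 - 5*b(1, 5) = 14 - 5*⅔ = 14 - 10/3 = 32/3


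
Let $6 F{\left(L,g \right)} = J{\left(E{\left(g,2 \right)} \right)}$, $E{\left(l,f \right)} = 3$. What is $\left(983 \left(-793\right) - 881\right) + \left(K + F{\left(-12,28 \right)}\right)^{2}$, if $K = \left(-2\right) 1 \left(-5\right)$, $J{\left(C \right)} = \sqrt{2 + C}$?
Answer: $- \frac{28090795}{36} + \frac{10 \sqrt{5}}{3} \approx -7.8029 \cdot 10^{5}$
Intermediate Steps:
$K = 10$ ($K = \left(-2\right) \left(-5\right) = 10$)
$F{\left(L,g \right)} = \frac{\sqrt{5}}{6}$ ($F{\left(L,g \right)} = \frac{\sqrt{2 + 3}}{6} = \frac{\sqrt{5}}{6}$)
$\left(983 \left(-793\right) - 881\right) + \left(K + F{\left(-12,28 \right)}\right)^{2} = \left(983 \left(-793\right) - 881\right) + \left(10 + \frac{\sqrt{5}}{6}\right)^{2} = \left(-779519 - 881\right) + \left(10 + \frac{\sqrt{5}}{6}\right)^{2} = -780400 + \left(10 + \frac{\sqrt{5}}{6}\right)^{2}$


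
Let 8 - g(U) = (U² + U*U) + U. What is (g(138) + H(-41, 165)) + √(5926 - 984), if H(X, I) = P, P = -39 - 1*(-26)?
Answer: -38231 + √4942 ≈ -38161.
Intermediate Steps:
P = -13 (P = -39 + 26 = -13)
g(U) = 8 - U - 2*U² (g(U) = 8 - ((U² + U*U) + U) = 8 - ((U² + U²) + U) = 8 - (2*U² + U) = 8 - (U + 2*U²) = 8 + (-U - 2*U²) = 8 - U - 2*U²)
H(X, I) = -13
(g(138) + H(-41, 165)) + √(5926 - 984) = ((8 - 1*138 - 2*138²) - 13) + √(5926 - 984) = ((8 - 138 - 2*19044) - 13) + √4942 = ((8 - 138 - 38088) - 13) + √4942 = (-38218 - 13) + √4942 = -38231 + √4942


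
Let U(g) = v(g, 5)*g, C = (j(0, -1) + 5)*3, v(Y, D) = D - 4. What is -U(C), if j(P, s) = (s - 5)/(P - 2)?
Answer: -24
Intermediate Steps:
v(Y, D) = -4 + D
j(P, s) = (-5 + s)/(-2 + P)
C = 24 (C = ((-5 - 1)/(-2 + 0) + 5)*3 = (-6/(-2) + 5)*3 = (-1/2*(-6) + 5)*3 = (3 + 5)*3 = 8*3 = 24)
U(g) = g (U(g) = (-4 + 5)*g = 1*g = g)
-U(C) = -1*24 = -24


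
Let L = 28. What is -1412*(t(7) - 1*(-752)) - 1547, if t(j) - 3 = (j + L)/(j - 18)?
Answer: -11694257/11 ≈ -1.0631e+6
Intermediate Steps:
t(j) = 3 + (28 + j)/(-18 + j) (t(j) = 3 + (j + 28)/(j - 18) = 3 + (28 + j)/(-18 + j))
-1412*(t(7) - 1*(-752)) - 1547 = -1412*(2*(-13 + 2*7)/(-18 + 7) - 1*(-752)) - 1547 = -1412*(2*(-13 + 14)/(-11) + 752) - 1547 = -1412*(2*(-1/11)*1 + 752) - 1547 = -1412*(-2/11 + 752) - 1547 = -1412*8270/11 - 1547 = -11677240/11 - 1547 = -11694257/11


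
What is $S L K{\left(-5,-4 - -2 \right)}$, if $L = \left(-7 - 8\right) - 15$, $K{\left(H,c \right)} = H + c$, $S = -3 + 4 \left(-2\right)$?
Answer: $-2310$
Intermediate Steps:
$S = -11$ ($S = -3 - 8 = -11$)
$L = -30$ ($L = -15 - 15 = -30$)
$S L K{\left(-5,-4 - -2 \right)} = \left(-11\right) \left(-30\right) \left(-5 - 2\right) = 330 \left(-5 + \left(-4 + 2\right)\right) = 330 \left(-5 - 2\right) = 330 \left(-7\right) = -2310$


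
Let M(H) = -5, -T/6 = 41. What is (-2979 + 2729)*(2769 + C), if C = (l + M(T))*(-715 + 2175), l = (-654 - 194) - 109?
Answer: 350437750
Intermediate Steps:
l = -957 (l = -848 - 109 = -957)
T = -246 (T = -6*41 = -246)
C = -1404520 (C = (-957 - 5)*(-715 + 2175) = -962*1460 = -1404520)
(-2979 + 2729)*(2769 + C) = (-2979 + 2729)*(2769 - 1404520) = -250*(-1401751) = 350437750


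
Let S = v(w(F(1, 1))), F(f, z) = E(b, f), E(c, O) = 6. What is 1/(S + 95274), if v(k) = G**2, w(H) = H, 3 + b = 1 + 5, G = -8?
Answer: 1/95338 ≈ 1.0489e-5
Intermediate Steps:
b = 3 (b = -3 + (1 + 5) = -3 + 6 = 3)
F(f, z) = 6
v(k) = 64 (v(k) = (-8)**2 = 64)
S = 64
1/(S + 95274) = 1/(64 + 95274) = 1/95338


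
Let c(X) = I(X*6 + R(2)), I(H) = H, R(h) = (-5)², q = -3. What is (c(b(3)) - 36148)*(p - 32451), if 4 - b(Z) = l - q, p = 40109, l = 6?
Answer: -276859674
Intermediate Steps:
R(h) = 25
b(Z) = -5 (b(Z) = 4 - (6 - 1*(-3)) = 4 - (6 + 3) = 4 - 1*9 = 4 - 9 = -5)
c(X) = 25 + 6*X (c(X) = X*6 + 25 = 6*X + 25 = 25 + 6*X)
(c(b(3)) - 36148)*(p - 32451) = ((25 + 6*(-5)) - 36148)*(40109 - 32451) = ((25 - 30) - 36148)*7658 = (-5 - 36148)*7658 = -36153*7658 = -276859674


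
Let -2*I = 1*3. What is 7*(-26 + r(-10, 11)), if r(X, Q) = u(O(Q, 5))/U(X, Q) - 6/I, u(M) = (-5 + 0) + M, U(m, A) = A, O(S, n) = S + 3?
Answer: -1631/11 ≈ -148.27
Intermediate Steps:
O(S, n) = 3 + S
I = -3/2 ≈ -1.5000
u(M) = -5 + M
r(X, Q) = 4 + (-2 + Q)/Q (r(X, Q) = (-5 + (3 + Q))/Q - 6/(-3/2) = (-2 + Q)/Q - 6*(-2/3) = (-2 + Q)/Q + 4 = 4 + (-2 + Q)/Q)
7*(-26 + r(-10, 11)) = 7*(-26 + (5 - 2/11)) = 7*(-26 + 53/11) = 7*(-233/11) = -1631/11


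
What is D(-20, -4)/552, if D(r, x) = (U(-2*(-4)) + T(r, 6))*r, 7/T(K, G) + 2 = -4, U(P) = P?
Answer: -205/828 ≈ -0.24758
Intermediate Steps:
T(K, G) = -7/6 (T(K, G) = 7/(-2 - 4) = 7/(-6) = 7*(-⅙) = -7/6)
D(r, x) = 41*r/6 (D(r, x) = (-2*(-4) - 7/6)*r = (8 - 7/6)*r = 41*r/6)
D(-20, -4)/552 = ((41/6)*(-20))/552 = -410/3*1/552 = -205/828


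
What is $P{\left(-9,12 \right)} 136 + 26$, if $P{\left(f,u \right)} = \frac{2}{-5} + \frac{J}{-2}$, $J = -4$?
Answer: $\frac{1218}{5} \approx 243.6$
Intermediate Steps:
$P{\left(f,u \right)} = \frac{8}{5}$ ($P{\left(f,u \right)} = \frac{2}{-5} - \frac{4}{-2} = 2 \left(- \frac{1}{5}\right) - -2 = - \frac{2}{5} + 2 = \frac{8}{5}$)
$P{\left(-9,12 \right)} 136 + 26 = \frac{8}{5} \cdot 136 + 26 = \frac{1088}{5} + 26 = \frac{1218}{5}$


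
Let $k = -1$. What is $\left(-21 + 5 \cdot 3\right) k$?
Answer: $6$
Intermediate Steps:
$\left(-21 + 5 \cdot 3\right) k = \left(-21 + 5 \cdot 3\right) \left(-1\right) = \left(-21 + 15\right) \left(-1\right) = \left(-6\right) \left(-1\right) = 6$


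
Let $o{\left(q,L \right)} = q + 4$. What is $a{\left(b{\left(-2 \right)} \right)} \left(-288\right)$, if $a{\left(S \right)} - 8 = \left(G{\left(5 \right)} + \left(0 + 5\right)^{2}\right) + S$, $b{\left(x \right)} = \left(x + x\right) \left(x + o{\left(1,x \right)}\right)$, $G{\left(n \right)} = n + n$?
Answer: $-8928$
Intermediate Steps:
$o{\left(q,L \right)} = 4 + q$
$G{\left(n \right)} = 2 n$
$b{\left(x \right)} = 2 x \left(5 + x\right)$ ($b{\left(x \right)} = \left(x + x\right) \left(x + \left(4 + 1\right)\right) = 2 x \left(x + 5\right) = 2 x \left(5 + x\right)$)
$a{\left(S \right)} = 43 + S$ ($a{\left(S \right)} = 8 + \left(\left(2 \cdot 5 + \left(0 + 5\right)^{2}\right) + S\right) = 8 + \left(\left(10 + 5^{2}\right) + S\right) = 8 + \left(\left(10 + 25\right) + S\right) = 8 + \left(35 + S\right) = 43 + S$)
$a{\left(b{\left(-2 \right)} \right)} \left(-288\right) = \left(43 + 2 \left(-2\right) \left(5 - 2\right)\right) \left(-288\right) = \left(43 + 2 \left(-2\right) 3\right) \left(-288\right) = \left(43 - 12\right) \left(-288\right) = 31 \left(-288\right) = -8928$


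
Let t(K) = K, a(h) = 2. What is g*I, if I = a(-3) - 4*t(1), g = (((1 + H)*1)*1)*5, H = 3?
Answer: -40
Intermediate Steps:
g = 20 (g = (((1 + 3)*1)*1)*5 = ((4*1)*1)*5 = (4*1)*5 = 4*5 = 20)
I = -2 (I = 2 - 4*1 = 2 - 4 = -2)
g*I = 20*(-2) = -40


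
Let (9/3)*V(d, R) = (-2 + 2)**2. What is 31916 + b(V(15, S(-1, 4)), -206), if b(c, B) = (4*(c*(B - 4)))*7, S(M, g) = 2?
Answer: 31916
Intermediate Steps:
V(d, R) = 0 (V(d, R) = (-2 + 2)**2/3 = (1/3)*0**2 = (1/3)*0 = 0)
b(c, B) = 28*c*(-4 + B) (b(c, B) = (4*(c*(-4 + B)))*7 = (4*c*(-4 + B))*7 = 28*c*(-4 + B))
31916 + b(V(15, S(-1, 4)), -206) = 31916 + 28*0*(-4 - 206) = 31916 + 28*0*(-210) = 31916 + 0 = 31916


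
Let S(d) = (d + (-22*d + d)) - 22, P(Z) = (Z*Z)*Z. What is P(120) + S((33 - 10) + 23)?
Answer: 1727058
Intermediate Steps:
P(Z) = Z³ (P(Z) = Z²*Z = Z³)
S(d) = -22 - 20*d (S(d) = (d - 21*d) - 22 = -20*d - 22 = -22 - 20*d)
P(120) + S((33 - 10) + 23) = 120³ + (-22 - 20*((33 - 10) + 23)) = 1728000 + (-22 - 20*(23 + 23)) = 1728000 + (-22 - 20*46) = 1728000 + (-22 - 920) = 1728000 - 942 = 1727058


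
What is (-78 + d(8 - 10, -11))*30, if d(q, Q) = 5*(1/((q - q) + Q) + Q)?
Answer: -44040/11 ≈ -4003.6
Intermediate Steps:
d(q, Q) = 5*Q + 5/Q (d(q, Q) = 5*(1/(0 + Q) + Q) = 5*(1/Q + Q) = 5*(Q + 1/Q) = 5*Q + 5/Q)
(-78 + d(8 - 10, -11))*30 = (-78 + (5*(-11) + 5/(-11)))*30 = (-78 + (-55 + 5*(-1/11)))*30 = (-78 + (-55 - 5/11))*30 = (-78 - 610/11)*30 = -1468/11*30 = -44040/11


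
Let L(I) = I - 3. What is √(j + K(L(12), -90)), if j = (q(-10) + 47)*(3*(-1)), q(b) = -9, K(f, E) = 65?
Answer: 7*I ≈ 7.0*I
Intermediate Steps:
L(I) = -3 + I
j = -114 (j = (-9 + 47)*(3*(-1)) = 38*(-3) = -114)
√(j + K(L(12), -90)) = √(-114 + 65) = √(-49) = 7*I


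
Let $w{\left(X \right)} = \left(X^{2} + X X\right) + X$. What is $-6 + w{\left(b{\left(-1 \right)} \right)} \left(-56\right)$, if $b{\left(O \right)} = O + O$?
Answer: $-342$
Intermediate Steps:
$b{\left(O \right)} = 2 O$
$w{\left(X \right)} = X + 2 X^{2}$ ($w{\left(X \right)} = \left(X^{2} + X^{2}\right) + X = 2 X^{2} + X = X + 2 X^{2}$)
$-6 + w{\left(b{\left(-1 \right)} \right)} \left(-56\right) = -6 + 2 \left(-1\right) \left(1 + 2 \cdot 2 \left(-1\right)\right) \left(-56\right) = -6 + - 2 \left(1 + 2 \left(-2\right)\right) \left(-56\right) = -6 + - 2 \left(1 - 4\right) \left(-56\right) = -6 + \left(-2\right) \left(-3\right) \left(-56\right) = -6 + 6 \left(-56\right) = -6 - 336 = -342$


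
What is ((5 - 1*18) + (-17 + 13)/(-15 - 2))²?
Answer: 47089/289 ≈ 162.94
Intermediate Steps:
((5 - 1*18) + (-17 + 13)/(-15 - 2))² = ((5 - 18) - 4/(-17))² = (-13 - 4*(-1/17))² = (-13 + 4/17)² = (-217/17)² = 47089/289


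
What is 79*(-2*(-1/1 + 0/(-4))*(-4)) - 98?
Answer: -730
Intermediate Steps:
79*(-2*(-1/1 + 0/(-4))*(-4)) - 98 = 79*(-2*(-1*1 + 0*(-1/4))*(-4)) - 98 = 79*(-2*(-1 + 0)*(-4)) - 98 = 79*(-2*(-1)*(-4)) - 98 = 79*(2*(-4)) - 98 = 79*(-8) - 98 = -632 - 98 = -730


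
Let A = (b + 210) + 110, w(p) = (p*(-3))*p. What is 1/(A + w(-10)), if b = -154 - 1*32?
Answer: -1/166 ≈ -0.0060241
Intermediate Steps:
b = -186 (b = -154 - 32 = -186)
w(p) = -3*p² (w(p) = (-3*p)*p = -3*p²)
A = 134 (A = (-186 + 210) + 110 = 24 + 110 = 134)
1/(A + w(-10)) = 1/(134 - 3*(-10)²) = 1/(134 - 3*100) = 1/(134 - 300) = 1/(-166) = -1/166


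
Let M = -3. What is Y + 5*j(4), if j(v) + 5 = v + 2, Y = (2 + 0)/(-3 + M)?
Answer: 14/3 ≈ 4.6667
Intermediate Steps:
Y = -1/3 (Y = (2 + 0)/(-3 - 3) = 2/(-6) = -1/6*2 = -1/3 ≈ -0.33333)
j(v) = -3 + v (j(v) = -5 + (v + 2) = -5 + (2 + v) = -3 + v)
Y + 5*j(4) = -1/3 + 5*(-3 + 4) = -1/3 + 5*1 = -1/3 + 5 = 14/3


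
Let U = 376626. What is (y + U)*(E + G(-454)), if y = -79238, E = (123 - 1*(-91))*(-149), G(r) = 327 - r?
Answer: -9250253740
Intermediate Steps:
E = -31886 (E = (123 + 91)*(-149) = 214*(-149) = -31886)
(y + U)*(E + G(-454)) = (-79238 + 376626)*(-31886 + (327 - 1*(-454))) = 297388*(-31886 + (327 + 454)) = 297388*(-31886 + 781) = 297388*(-31105) = -9250253740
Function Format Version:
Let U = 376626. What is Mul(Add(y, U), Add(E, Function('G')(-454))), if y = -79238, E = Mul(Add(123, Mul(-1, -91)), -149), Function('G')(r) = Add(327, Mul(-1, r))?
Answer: -9250253740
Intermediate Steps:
E = -31886 (E = Mul(Add(123, 91), -149) = Mul(214, -149) = -31886)
Mul(Add(y, U), Add(E, Function('G')(-454))) = Mul(Add(-79238, 376626), Add(-31886, Add(327, Mul(-1, -454)))) = Mul(297388, Add(-31886, Add(327, 454))) = Mul(297388, Add(-31886, 781)) = Mul(297388, -31105) = -9250253740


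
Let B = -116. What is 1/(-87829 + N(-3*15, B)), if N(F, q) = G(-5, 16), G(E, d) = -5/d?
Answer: -16/1405269 ≈ -1.1386e-5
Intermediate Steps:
N(F, q) = -5/16
1/(-87829 + N(-3*15, B)) = 1/(-87829 - 5/16) = 1/(-1405269/16) = -16/1405269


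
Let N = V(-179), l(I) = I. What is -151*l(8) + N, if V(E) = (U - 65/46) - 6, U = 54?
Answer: -53425/46 ≈ -1161.4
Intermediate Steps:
V(E) = 2143/46 (V(E) = (54 - 65/46) - 6 = 2419/46 - 6 = 2143/46)
N = 2143/46 ≈ 46.587
-151*l(8) + N = -151*8 + 2143/46 = -1208 + 2143/46 = -53425/46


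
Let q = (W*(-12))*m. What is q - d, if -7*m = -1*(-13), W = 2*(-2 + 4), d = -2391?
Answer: 17361/7 ≈ 2480.1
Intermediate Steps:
W = 4 (W = 2*2 = 4)
m = -13/7 (m = -(-1)*(-13)/7 = -1/7*13 = -13/7 ≈ -1.8571)
q = 624/7 (q = (4*(-12))*(-13/7) = -48*(-13/7) = 624/7 ≈ 89.143)
q - d = 624/7 - 1*(-2391) = 624/7 + 2391 = 17361/7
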